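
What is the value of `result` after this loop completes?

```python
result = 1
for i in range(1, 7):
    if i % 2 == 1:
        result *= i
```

Product of odd numbers 1 to 6
`result` takes the values: 1 → 3 → 15

Answer: 15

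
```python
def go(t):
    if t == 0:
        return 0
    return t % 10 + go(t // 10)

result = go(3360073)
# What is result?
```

Sum of digits of 3360073: 3 + 7 + 0 + 0 + 6 + 3 + 3 = 22

Answer: 22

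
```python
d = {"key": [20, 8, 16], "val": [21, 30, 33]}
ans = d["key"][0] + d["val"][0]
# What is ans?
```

Trace:
`d = {"key": [20, 8, 16], "val": [21, 30, 33]}` → d = {'key': [20, 8, 16], 'val': [21, 30, 33]}
`ans = d["key"][0] + d["val"][0]` → ans = 41
So ans = 41

Answer: 41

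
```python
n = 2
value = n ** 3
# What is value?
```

Trace:
`n = 2` → n = 2
`value = n ** 3` → value = 8
So value = 8

Answer: 8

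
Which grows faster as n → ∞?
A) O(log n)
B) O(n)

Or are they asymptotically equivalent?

O(log n) vs O(n): Higher order terms dominate.

Answer: B) O(n) grows faster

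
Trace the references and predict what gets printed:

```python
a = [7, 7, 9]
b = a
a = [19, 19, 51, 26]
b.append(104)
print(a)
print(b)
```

Key concept: rebinding vs mutation: a is rebound to a new list, b still points at the original.
Step by step:
`a = [7, 7, 9]` → a = [7, 7, 9]
`b = a` → b = [7, 7, 9] (same object as a)
`a = [19, 19, 51, 26]` → a = [19, 19, 51, 26]
`b.append(104)` → b = [7, 7, 9, 104]
`print(a)` → prints [19, 19, 51, 26]
`print(b)` → prints [7, 7, 9, 104]

Answer:
[19, 19, 51, 26]
[7, 7, 9, 104]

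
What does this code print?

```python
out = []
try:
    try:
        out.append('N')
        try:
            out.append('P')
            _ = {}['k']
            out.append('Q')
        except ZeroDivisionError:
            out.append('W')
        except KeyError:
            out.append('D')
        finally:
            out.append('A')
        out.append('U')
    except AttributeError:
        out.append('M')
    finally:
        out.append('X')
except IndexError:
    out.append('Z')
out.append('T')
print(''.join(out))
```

Execution trace: 'N' (try body) → 'P' (inner try body) → 'D' (inner except KeyError) → 'A' (inner finally) → 'U' (try body, no exception) → 'X' (finally) → 'T' (after the try/except). Output: NPDAUXT

Answer: NPDAUXT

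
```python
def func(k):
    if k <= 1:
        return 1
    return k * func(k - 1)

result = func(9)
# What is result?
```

func(9) = 9 * 8 * 7 * 6 * 5 * 4 * 3 * 2 * 1 = 362880

Answer: 362880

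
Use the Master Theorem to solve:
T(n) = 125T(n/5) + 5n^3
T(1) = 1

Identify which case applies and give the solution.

a=125, b=5, f(n)=5n^3. log_5(125) = 3. Since c=3 = 3, Case 2 applies: T(n) = Θ(n^log_b(a) · log n) = O(n^3 log n).

Answer: O(n^3 log n) - Case 2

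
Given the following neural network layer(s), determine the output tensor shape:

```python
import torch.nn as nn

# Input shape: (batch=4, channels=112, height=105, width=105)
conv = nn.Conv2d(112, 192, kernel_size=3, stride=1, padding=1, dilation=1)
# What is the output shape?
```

Input: (4, 112, 105, 105) -> Output: (4, 192, 105, 105)

Answer: (4, 192, 105, 105)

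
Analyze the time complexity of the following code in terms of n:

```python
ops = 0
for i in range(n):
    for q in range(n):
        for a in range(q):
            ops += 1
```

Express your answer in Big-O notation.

Each loop level contributes: n × n × n. Multiplying the contributions gives O(n^3).

Answer: O(n^3)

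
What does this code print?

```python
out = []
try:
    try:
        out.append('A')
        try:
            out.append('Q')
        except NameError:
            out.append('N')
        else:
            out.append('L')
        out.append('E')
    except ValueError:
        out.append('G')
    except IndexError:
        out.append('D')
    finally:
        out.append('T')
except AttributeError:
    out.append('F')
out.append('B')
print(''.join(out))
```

Execution trace: 'A' (try body) → 'Q' (inner try body, no exception) → 'L' (inner else) → 'E' (try body, no exception) → 'T' (finally) → 'B' (after the try/except). Output: AQLETB

Answer: AQLETB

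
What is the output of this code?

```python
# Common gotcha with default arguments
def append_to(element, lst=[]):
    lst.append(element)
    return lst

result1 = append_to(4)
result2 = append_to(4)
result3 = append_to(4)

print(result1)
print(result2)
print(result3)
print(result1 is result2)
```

Key concept: mutable default argument gotcha.
Step by step:
`result1 = append_to(4)` → result1 = [4]
`result2 = append_to(4)` → result1 = [4, 4] (same object as result2); result2 = [4, 4] (same object as result1)
`result3 = append_to(4)` → result1 = [4, 4, 4] (same object as result2, result3); result2 = [4, 4, 4] (same object as result1, result3); result3 = [4, 4, 4] (same object as result1, result2)
`print(result1)` → prints [4, 4, 4]
`print(result2)` → prints [4, 4, 4]
`print(result3)` → prints [4, 4, 4]
`print(result1 is result2)` → prints True

Answer:
[4, 4, 4]
[4, 4, 4]
[4, 4, 4]
True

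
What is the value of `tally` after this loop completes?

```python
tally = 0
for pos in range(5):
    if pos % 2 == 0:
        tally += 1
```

Count numbers divisible by 2 in range(5)
`tally` takes the values: 0 → 1 → 2 → 3

Answer: 3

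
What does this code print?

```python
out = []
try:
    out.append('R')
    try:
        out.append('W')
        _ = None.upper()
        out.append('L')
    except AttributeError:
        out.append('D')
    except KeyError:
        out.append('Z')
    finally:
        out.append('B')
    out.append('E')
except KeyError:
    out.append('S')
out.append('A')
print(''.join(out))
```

Execution trace: 'R' (try body) → 'W' (inner try body) → 'D' (inner except AttributeError) → 'B' (inner finally) → 'E' (try body, no exception) → 'A' (after the try/except). Output: RWDBEA

Answer: RWDBEA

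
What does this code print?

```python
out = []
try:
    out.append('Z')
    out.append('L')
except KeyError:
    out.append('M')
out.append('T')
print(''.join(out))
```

Execution trace: 'Z' (try body) → 'L' (try body, no exception) → 'T' (after the try/except). Output: ZLT

Answer: ZLT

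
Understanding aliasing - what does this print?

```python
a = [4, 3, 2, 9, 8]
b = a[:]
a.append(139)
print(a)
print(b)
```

Key concept: slice [:] creates copy.
Step by step:
`a = [4, 3, 2, 9, 8]` → a = [4, 3, 2, 9, 8]
`b = a[:]` → b = [4, 3, 2, 9, 8]
`a.append(139)` → a = [4, 3, 2, 9, 8, 139]
`print(a)` → prints [4, 3, 2, 9, 8, 139]
`print(b)` → prints [4, 3, 2, 9, 8]

Answer:
[4, 3, 2, 9, 8, 139]
[4, 3, 2, 9, 8]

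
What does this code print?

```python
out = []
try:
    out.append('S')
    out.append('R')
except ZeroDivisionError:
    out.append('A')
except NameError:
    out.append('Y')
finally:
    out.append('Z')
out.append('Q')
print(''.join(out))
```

Execution trace: 'S' (try body) → 'R' (try body, no exception) → 'Z' (finally) → 'Q' (after the try/except). Output: SRZQ

Answer: SRZQ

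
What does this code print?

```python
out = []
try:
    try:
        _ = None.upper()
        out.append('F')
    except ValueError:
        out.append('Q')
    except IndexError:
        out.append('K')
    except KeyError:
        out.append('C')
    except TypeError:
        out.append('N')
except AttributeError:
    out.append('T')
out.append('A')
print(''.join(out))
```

Execution trace: 'T' (outer except AttributeError) → 'A' (after the try/except). Output: TA

Answer: TA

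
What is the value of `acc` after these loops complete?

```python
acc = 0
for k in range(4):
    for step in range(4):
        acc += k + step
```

Sum of all k+step for k,step in 4x4
`acc` takes the values: 0 → 1 → 3 → 6 → 7 → 9 → 12 → 16 → 18 → 21 → 25 → 30 → 33 → 37 → 42 → 48

Answer: 48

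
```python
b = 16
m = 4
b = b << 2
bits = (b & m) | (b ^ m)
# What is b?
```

Trace:
`b = 16` → b = 16
`m = 4` → m = 4
`b = b << 2` → b = 64
`bits = (b & m) | (b ^ m)` → bits = 68
So b = 64

Answer: 64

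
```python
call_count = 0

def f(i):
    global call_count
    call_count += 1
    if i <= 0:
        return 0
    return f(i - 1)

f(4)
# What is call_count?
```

Linear recursion stepping by 1: 5 calls from i=4 down to ≤0.

Answer: 5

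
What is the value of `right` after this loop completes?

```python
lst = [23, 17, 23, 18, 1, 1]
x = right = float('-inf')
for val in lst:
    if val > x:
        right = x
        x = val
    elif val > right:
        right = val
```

Second largest (with repeats) in [23, 17, 23, 18, 1, 1]
`right` takes the values: -inf → 17 → 23

Answer: 23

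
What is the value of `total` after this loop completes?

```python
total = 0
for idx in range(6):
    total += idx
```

Sum of 0 to 5 = 15
`total` takes the values: 0 → 1 → 3 → 6 → 10 → 15

Answer: 15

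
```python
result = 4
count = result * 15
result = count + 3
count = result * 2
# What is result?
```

Trace:
`result = 4` → result = 4
`count = result * 15` → count = 60
`result = count + 3` → result = 63
`count = result * 2` → count = 126
So result = 63

Answer: 63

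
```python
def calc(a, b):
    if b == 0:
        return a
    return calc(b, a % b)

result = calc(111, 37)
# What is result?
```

calc(111, 37) -> calc(37, 0) -> 37

Answer: 37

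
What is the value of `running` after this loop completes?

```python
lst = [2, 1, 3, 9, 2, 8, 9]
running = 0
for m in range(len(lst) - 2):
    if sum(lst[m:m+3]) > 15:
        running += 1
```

Count windows with sum > 15
`running` takes the values: 0 → 1 → 2

Answer: 2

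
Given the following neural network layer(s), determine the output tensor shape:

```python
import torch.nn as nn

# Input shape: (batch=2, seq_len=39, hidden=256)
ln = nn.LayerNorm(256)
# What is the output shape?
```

Input: (2, 39, 256) -> Output: (2, 39, 256)

Answer: (2, 39, 256)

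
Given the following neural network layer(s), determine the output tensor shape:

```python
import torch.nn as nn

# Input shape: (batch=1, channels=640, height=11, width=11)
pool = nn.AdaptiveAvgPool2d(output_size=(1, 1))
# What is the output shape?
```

Input: (1, 640, 11, 11) -> Output: (1, 640, 1, 1)

Answer: (1, 640, 1, 1)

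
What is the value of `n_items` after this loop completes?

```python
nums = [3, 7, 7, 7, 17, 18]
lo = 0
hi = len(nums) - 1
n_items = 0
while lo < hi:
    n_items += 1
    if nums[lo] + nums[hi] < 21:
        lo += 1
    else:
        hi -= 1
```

Steps to find pair summing to 21
`n_items` takes the values: 0 → 1 → 2 → 3 → 4 → 5

Answer: 5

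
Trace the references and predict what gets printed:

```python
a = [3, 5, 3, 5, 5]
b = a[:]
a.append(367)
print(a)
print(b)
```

Key concept: slice [:] creates copy.
Step by step:
`a = [3, 5, 3, 5, 5]` → a = [3, 5, 3, 5, 5]
`b = a[:]` → b = [3, 5, 3, 5, 5]
`a.append(367)` → a = [3, 5, 3, 5, 5, 367]
`print(a)` → prints [3, 5, 3, 5, 5, 367]
`print(b)` → prints [3, 5, 3, 5, 5]

Answer:
[3, 5, 3, 5, 5, 367]
[3, 5, 3, 5, 5]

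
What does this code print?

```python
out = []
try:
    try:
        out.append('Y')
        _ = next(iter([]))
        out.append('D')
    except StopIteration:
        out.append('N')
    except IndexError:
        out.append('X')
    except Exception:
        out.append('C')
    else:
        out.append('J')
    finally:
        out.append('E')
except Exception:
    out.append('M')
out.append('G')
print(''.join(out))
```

Execution trace: 'Y' (inner try body) → 'N' (inner except StopIteration) → 'E' (inner finally) → 'G' (after the try/except). Output: YNEG

Answer: YNEG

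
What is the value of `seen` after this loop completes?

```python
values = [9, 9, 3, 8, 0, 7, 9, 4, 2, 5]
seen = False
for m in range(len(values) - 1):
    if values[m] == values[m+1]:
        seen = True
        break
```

Check consecutive duplicates in [9, 9, 3, 8, 0, 7, 9, 4, 2, 5]
`seen` takes the values: False → True

Answer: True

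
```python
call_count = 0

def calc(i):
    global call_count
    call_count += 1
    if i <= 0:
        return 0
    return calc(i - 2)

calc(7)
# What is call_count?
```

Linear recursion stepping by 2: 5 calls from i=7 down to ≤0.

Answer: 5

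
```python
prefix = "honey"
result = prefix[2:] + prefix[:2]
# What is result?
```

Trace:
`prefix = "honey"` → prefix = 'honey'
`result = prefix[2:] + prefix[:2]` → result = 'neyho'
So result = 'neyho'

Answer: 'neyho'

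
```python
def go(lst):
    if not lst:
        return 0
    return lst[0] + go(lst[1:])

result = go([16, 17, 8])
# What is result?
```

16 + 17 + 8 + 0 = 41

Answer: 41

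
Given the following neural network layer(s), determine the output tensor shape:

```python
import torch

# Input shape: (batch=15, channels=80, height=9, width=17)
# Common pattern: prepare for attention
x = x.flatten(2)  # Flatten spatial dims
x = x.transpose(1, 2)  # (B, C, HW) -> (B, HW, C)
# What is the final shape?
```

Input: (15, 80, 9, 17) -> after flatten(2): (15, 80, 153) -> Output: (15, 153, 80)

Answer: (15, 153, 80)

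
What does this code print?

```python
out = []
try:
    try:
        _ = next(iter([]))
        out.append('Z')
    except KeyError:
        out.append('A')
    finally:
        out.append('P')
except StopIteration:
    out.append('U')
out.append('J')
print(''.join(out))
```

Execution trace: 'P' (inner finally) → 'U' (outer except StopIteration) → 'J' (after the try/except). Output: PUJ

Answer: PUJ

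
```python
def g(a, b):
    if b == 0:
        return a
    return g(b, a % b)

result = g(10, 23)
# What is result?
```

g(10, 23) -> g(23, 10) -> g(10, 3) -> g(3, 1) -> g(1, 0) -> 1

Answer: 1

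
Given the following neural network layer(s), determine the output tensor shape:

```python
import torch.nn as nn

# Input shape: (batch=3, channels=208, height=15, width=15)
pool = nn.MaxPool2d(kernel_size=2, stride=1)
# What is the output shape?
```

Input: (3, 208, 15, 15) -> Output: (3, 208, 14, 14)

Answer: (3, 208, 14, 14)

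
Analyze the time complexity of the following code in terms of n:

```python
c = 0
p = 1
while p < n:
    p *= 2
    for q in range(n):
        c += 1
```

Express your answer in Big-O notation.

Each loop level contributes: log n × n. Multiplying the contributions gives O(n log n).

Answer: O(n log n)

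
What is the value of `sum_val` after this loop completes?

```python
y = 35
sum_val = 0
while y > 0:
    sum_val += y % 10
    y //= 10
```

Sum digits of 35
`sum_val` takes the values: 0 → 5 → 8

Answer: 8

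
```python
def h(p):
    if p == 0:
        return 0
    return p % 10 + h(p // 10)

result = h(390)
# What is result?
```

Sum of digits of 390: 0 + 9 + 3 = 12

Answer: 12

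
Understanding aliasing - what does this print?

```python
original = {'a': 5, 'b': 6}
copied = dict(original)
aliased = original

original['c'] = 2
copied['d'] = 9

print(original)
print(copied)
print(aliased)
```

Key concept: dict() creates copy, assignment creates alias.
Step by step:
`original = {'a': 5, 'b': 6}` → original = {'a': 5, 'b': 6}
`copied = dict(original)` → copied = {'a': 5, 'b': 6}
`aliased = original` → aliased = {'a': 5, 'b': 6} (same object as original)
`original['c'] = 2` → original = {'a': 5, 'b': 6, 'c': 2} (same object as aliased); aliased = {'a': 5, 'b': 6, 'c': 2} (same object as original)
`copied['d'] = 9` → copied = {'a': 5, 'b': 6, 'd': 9}
`print(original)` → prints {'a': 5, 'b': 6, 'c': 2}
`print(copied)` → prints {'a': 5, 'b': 6, 'd': 9}
`print(aliased)` → prints {'a': 5, 'b': 6, 'c': 2}

Answer:
{'a': 5, 'b': 6, 'c': 2}
{'a': 5, 'b': 6, 'd': 9}
{'a': 5, 'b': 6, 'c': 2}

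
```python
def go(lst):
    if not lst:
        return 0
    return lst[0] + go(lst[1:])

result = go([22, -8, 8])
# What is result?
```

22 + (-8) + 8 + 0 = 22

Answer: 22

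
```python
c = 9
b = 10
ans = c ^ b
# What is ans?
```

Trace:
`c = 9` → c = 9
`b = 10` → b = 10
`ans = c ^ b` → ans = 3
So ans = 3

Answer: 3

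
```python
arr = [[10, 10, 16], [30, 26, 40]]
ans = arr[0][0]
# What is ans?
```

Trace:
`arr = [[10, 10, 16], [30, 26, 40]]` → arr = [[10, 10, 16], [30, 26, 40]]
`ans = arr[0][0]` → ans = 10
So ans = 10

Answer: 10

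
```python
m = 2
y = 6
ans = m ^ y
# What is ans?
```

Trace:
`m = 2` → m = 2
`y = 6` → y = 6
`ans = m ^ y` → ans = 4
So ans = 4

Answer: 4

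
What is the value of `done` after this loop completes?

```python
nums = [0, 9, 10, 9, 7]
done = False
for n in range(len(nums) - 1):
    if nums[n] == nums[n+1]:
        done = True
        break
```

Check consecutive duplicates in [0, 9, 10, 9, 7]
`done` takes the values: False

Answer: False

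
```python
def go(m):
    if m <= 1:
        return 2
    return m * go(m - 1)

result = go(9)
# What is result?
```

go(9) = 9 * 8 * 7 * 6 * 5 * 4 * 3 * 2 * 2 = 725760

Answer: 725760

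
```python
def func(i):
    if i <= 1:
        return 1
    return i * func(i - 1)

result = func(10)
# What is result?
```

func(10) = 10 * 9 * 8 * 7 * 6 * 5 * 4 * 3 * 2 * 1 = 3628800

Answer: 3628800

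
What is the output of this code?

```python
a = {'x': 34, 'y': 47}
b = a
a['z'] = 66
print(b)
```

Key concept: dict aliasing.
Step by step:
`a = {'x': 34, 'y': 47}` → a = {'x': 34, 'y': 47}
`b = a` → b = {'x': 34, 'y': 47} (same object as a)
`a['z'] = 66` → a = {'x': 34, 'y': 47, 'z': 66} (same object as b); b = {'x': 34, 'y': 47, 'z': 66} (same object as a)
`print(b)` → prints {'x': 34, 'y': 47, 'z': 66}

Answer: {'x': 34, 'y': 47, 'z': 66}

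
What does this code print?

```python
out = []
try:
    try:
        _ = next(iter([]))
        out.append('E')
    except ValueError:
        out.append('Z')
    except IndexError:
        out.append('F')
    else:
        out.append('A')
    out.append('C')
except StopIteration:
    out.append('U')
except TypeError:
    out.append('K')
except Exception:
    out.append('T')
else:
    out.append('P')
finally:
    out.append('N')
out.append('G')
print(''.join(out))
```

Execution trace: 'U' (except StopIteration) → 'N' (finally) → 'G' (after the try/except). Output: UNG

Answer: UNG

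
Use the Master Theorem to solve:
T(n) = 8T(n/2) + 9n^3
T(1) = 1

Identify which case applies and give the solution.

a=8, b=2, f(n)=9n^3. log_2(8) = 3. Since c=3 = 3, Case 2 applies: T(n) = Θ(n^log_b(a) · log n) = O(n^3 log n).

Answer: O(n^3 log n) - Case 2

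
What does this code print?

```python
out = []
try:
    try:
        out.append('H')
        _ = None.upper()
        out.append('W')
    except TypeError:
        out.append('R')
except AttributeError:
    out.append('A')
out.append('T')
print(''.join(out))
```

Execution trace: 'H' (try body) → 'A' (outer except AttributeError) → 'T' (after the try/except). Output: HAT

Answer: HAT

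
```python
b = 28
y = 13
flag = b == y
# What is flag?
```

Trace:
`b = 28` → b = 28
`y = 13` → y = 13
`flag = b == y` → flag = False
So flag = False

Answer: False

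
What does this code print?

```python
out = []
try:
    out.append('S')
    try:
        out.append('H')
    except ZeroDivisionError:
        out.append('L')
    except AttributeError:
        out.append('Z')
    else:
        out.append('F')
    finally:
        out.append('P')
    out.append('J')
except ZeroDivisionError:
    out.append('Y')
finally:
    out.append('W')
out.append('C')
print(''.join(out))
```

Execution trace: 'S' (try body) → 'H' (inner try body, no exception) → 'F' (inner else) → 'P' (inner finally) → 'J' (try body, no exception) → 'W' (finally) → 'C' (after the try/except). Output: SHFPJWC

Answer: SHFPJWC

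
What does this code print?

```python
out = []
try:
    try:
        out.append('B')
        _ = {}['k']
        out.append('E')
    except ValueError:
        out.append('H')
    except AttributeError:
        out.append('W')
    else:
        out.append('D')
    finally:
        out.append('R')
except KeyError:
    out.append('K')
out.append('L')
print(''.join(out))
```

Execution trace: 'B' (try body) → 'R' (finally) → 'K' (outer except KeyError) → 'L' (after the try/except). Output: BRKL

Answer: BRKL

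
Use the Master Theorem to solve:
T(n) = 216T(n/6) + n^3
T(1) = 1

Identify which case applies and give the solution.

a=216, b=6, f(n)=n^3. log_6(216) = 3. Since c=3 = 3, Case 2 applies: T(n) = Θ(n^log_b(a) · log n) = O(n^3 log n).

Answer: O(n^3 log n) - Case 2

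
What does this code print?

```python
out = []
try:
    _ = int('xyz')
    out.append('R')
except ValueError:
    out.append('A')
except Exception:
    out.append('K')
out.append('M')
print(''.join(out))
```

Execution trace: 'A' (except ValueError) → 'M' (after the try/except). Output: AM

Answer: AM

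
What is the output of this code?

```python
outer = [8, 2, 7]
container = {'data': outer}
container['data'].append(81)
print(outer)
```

Key concept: dict holds reference to list.
Step by step:
`outer = [8, 2, 7]` → outer = [8, 2, 7]
`container = {'data': outer}` → container = {'data': [8, 2, 7]}
`container['data'].append(81)` → outer = [8, 2, 7, 81]; container = {'data': [8, 2, 7, 81]}
`print(outer)` → prints [8, 2, 7, 81]

Answer: [8, 2, 7, 81]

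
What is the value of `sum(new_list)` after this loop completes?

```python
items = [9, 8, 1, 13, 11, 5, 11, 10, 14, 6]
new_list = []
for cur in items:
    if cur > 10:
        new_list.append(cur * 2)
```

Sum of doubled values > 10
`new_list` takes the values: [] → [26] → [26, 22] → [26, 22, 22] → [26, 22, 22, 28]
So `sum(new_list)` = 98

Answer: 98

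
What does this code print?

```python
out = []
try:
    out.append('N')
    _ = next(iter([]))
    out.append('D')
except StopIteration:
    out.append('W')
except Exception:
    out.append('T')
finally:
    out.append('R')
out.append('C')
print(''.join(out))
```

Execution trace: 'N' (try body) → 'W' (except StopIteration) → 'R' (finally) → 'C' (after the try/except). Output: NWRC

Answer: NWRC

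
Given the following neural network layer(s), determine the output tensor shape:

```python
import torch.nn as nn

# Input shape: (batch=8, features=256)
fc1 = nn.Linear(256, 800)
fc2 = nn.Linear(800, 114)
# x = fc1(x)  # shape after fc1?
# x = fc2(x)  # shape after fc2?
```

Input: (8, 256) -> after fc1: (8, 800) -> Output: (8, 114)

Answer: (8, 114)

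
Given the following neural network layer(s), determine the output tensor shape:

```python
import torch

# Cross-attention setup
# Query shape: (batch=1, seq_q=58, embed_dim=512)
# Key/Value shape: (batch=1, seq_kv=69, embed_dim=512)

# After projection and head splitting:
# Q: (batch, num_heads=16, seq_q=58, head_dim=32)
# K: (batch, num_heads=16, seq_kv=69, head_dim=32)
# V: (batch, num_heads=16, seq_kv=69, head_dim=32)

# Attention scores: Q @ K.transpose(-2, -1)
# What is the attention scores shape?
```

Input: (1, 58, 512) -> Output: (1, 16, 58, 69)

Answer: (1, 16, 58, 69)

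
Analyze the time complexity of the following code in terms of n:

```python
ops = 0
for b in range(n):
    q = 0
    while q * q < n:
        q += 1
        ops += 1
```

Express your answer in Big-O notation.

Each loop level contributes: n × √n. Multiplying the contributions gives O(n√n).

Answer: O(n√n)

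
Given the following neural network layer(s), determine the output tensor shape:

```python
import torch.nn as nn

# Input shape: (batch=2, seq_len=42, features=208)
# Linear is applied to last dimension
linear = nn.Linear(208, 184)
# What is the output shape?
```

Input: (2, 42, 208) -> Output: (2, 42, 184)

Answer: (2, 42, 184)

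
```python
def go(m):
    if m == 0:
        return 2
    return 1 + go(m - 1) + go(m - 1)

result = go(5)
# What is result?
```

go(m) = 1 + 2·go(m-1), go(0)=2. Closed form: (2+1)·2^5 - 1 = 95.

Answer: 95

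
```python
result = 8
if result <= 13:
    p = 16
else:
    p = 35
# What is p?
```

Trace:
`result = 8` → result = 8
`if result <= 13: ...` → result <= 13 is True → p = 16
So p = 16

Answer: 16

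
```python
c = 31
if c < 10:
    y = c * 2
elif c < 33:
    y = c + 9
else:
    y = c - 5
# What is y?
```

Trace:
`c = 31` → c = 31
`if c < 10: ...` → c < 10 is False, c < 33 is True → y = 40
So y = 40

Answer: 40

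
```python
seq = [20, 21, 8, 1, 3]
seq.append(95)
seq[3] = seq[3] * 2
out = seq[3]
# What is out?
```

Trace:
`seq = [20, 21, 8, 1, 3]` → seq = [20, 21, 8, 1, 3]
`seq.append(95)` → seq = [20, 21, 8, 1, 3, 95]
`seq[3] = seq[3] * 2` → seq = [20, 21, 8, 2, 3, 95]
`out = seq[3]` → out = 2
So out = 2

Answer: 2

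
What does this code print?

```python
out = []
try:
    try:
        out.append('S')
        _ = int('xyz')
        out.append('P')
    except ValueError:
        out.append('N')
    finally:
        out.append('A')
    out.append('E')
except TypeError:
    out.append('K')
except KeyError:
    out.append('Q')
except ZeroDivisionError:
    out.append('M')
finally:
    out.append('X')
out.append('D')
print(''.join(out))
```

Execution trace: 'S' (inner try body) → 'N' (inner except ValueError) → 'A' (inner finally) → 'E' (try body, no exception) → 'X' (finally) → 'D' (after the try/except). Output: SNAEXD

Answer: SNAEXD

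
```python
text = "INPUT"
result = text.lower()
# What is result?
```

Trace:
`text = "INPUT"` → text = 'INPUT'
`result = text.lower()` → result = 'input'
So result = 'input'

Answer: 'input'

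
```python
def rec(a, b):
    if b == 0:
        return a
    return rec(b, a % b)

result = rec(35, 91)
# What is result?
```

rec(35, 91) -> rec(91, 35) -> rec(35, 21) -> rec(21, 14) -> rec(14, 7) -> rec(7, 0) -> 7

Answer: 7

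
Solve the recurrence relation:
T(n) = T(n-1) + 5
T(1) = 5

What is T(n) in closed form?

Unrolling: T(n) = T(1) + 5·(n-1) = 5 + 5(n-1) = 5n.

Answer: T(n) = 5n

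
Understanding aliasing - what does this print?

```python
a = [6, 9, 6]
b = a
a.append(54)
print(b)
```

Key concept: basic list aliasing.
Step by step:
`a = [6, 9, 6]` → a = [6, 9, 6]
`b = a` → b = [6, 9, 6] (same object as a)
`a.append(54)` → a = [6, 9, 6, 54] (same object as b); b = [6, 9, 6, 54] (same object as a)
`print(b)` → prints [6, 9, 6, 54]

Answer: [6, 9, 6, 54]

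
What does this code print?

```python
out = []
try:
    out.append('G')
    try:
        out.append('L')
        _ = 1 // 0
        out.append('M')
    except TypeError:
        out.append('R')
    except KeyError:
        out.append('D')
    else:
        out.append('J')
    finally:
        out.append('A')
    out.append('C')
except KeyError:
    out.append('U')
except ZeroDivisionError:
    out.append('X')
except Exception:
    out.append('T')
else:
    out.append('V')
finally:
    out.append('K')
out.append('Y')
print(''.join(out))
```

Execution trace: 'G' (try body) → 'L' (inner try body) → 'A' (inner finally) → 'X' (except ZeroDivisionError) → 'K' (finally) → 'Y' (after the try/except). Output: GLAXKY

Answer: GLAXKY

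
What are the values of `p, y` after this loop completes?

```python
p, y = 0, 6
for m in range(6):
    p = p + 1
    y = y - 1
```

p goes 0→6, y goes 6→0
`p, y` takes the values: (0, 6) → (1, 6) → (1, 5) → (2, 5) → (2, 4) → (3, 4) → (3, 3) → (4, 3) → (4, 2) → (5, 2) → (5, 1) → (6, 1) → (6, 0)

Answer: 6, 0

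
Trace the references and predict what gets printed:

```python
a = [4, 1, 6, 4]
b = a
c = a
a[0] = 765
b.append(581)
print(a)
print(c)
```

Key concept: multiple aliases.
Step by step:
`a = [4, 1, 6, 4]` → a = [4, 1, 6, 4]
`b = a` → b = [4, 1, 6, 4] (same object as a)
`c = a` → c = [4, 1, 6, 4] (same object as a, b)
`a[0] = 765` → a = [765, 1, 6, 4] (same object as b, c); b = [765, 1, 6, 4] (same object as a, c); c = [765, 1, 6, 4] (same object as a, b)
`b.append(581)` → a = [765, 1, 6, 4, 581] (same object as b, c); b = [765, 1, 6, 4, 581] (same object as a, c); c = [765, 1, 6, 4, 581] (same object as a, b)
`print(a)` → prints [765, 1, 6, 4, 581]
`print(c)` → prints [765, 1, 6, 4, 581]

Answer:
[765, 1, 6, 4, 581]
[765, 1, 6, 4, 581]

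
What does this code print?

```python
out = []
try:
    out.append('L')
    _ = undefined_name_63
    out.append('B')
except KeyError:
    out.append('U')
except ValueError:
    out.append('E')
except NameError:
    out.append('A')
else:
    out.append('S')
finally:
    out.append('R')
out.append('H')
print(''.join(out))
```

Execution trace: 'L' (try body) → 'A' (except NameError) → 'R' (finally) → 'H' (after the try/except). Output: LARH

Answer: LARH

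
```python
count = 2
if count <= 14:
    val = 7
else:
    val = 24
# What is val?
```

Trace:
`count = 2` → count = 2
`if count <= 14: ...` → count <= 14 is True → val = 7
So val = 7

Answer: 7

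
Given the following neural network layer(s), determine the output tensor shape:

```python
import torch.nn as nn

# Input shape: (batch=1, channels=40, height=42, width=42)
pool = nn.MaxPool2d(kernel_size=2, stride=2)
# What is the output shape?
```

Input: (1, 40, 42, 42) -> Output: (1, 40, 21, 21)

Answer: (1, 40, 21, 21)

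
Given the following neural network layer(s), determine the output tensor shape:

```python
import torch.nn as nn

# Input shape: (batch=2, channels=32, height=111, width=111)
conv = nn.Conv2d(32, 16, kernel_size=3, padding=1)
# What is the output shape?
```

Input: (2, 32, 111, 111) -> Output: (2, 16, 111, 111)

Answer: (2, 16, 111, 111)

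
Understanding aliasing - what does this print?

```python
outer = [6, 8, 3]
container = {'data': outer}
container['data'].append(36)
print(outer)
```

Key concept: dict holds reference to list.
Step by step:
`outer = [6, 8, 3]` → outer = [6, 8, 3]
`container = {'data': outer}` → container = {'data': [6, 8, 3]}
`container['data'].append(36)` → outer = [6, 8, 3, 36]; container = {'data': [6, 8, 3, 36]}
`print(outer)` → prints [6, 8, 3, 36]

Answer: [6, 8, 3, 36]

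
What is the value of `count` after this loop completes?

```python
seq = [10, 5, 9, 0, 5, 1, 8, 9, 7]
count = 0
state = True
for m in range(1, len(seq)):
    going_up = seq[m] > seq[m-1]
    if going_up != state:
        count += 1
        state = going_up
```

Count direction changes in [10, 5, 9, 0, 5, 1, 8, 9, 7]
`count` takes the values: 0 → 1 → 2 → 3 → 4 → 5 → 6 → 7

Answer: 7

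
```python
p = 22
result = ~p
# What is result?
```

Trace:
`p = 22` → p = 22
`result = ~p` → result = -23
So result = -23

Answer: -23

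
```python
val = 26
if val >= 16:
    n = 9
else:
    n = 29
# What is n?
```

Trace:
`val = 26` → val = 26
`if val >= 16: ...` → val >= 16 is True → n = 9
So n = 9

Answer: 9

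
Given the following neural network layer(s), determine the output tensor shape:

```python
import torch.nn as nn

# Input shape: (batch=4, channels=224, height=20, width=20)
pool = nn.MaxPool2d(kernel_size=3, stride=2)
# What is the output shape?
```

Input: (4, 224, 20, 20) -> Output: (4, 224, 9, 9)

Answer: (4, 224, 9, 9)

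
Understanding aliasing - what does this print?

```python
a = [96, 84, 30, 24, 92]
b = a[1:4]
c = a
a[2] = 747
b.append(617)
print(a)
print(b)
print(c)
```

Key concept: slice vs alias.
Step by step:
`a = [96, 84, 30, 24, 92]` → a = [96, 84, 30, 24, 92]
`b = a[1:4]` → b = [84, 30, 24]
`c = a` → c = [96, 84, 30, 24, 92] (same object as a)
`a[2] = 747` → a = [96, 84, 747, 24, 92] (same object as c); c = [96, 84, 747, 24, 92] (same object as a)
`b.append(617)` → b = [84, 30, 24, 617]
`print(a)` → prints [96, 84, 747, 24, 92]
`print(b)` → prints [84, 30, 24, 617]
`print(c)` → prints [96, 84, 747, 24, 92]

Answer:
[96, 84, 747, 24, 92]
[84, 30, 24, 617]
[96, 84, 747, 24, 92]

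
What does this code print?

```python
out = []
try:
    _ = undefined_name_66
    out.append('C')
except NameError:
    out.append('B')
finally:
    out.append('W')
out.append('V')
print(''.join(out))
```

Execution trace: 'B' (except NameError) → 'W' (finally) → 'V' (after the try/except). Output: BWV

Answer: BWV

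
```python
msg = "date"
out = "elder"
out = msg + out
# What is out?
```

Trace:
`msg = "date"` → msg = 'date'
`out = "elder"` → out = 'elder'
`out = msg + out` → out = 'dateelder'
So out = 'dateelder'

Answer: 'dateelder'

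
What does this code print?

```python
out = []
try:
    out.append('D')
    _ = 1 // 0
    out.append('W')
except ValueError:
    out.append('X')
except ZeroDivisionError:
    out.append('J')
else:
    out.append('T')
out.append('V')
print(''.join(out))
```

Execution trace: 'D' (try body) → 'J' (except ZeroDivisionError) → 'V' (after the try/except). Output: DJV

Answer: DJV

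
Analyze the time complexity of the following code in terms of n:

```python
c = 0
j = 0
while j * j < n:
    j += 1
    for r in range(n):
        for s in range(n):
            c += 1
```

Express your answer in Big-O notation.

Each loop level contributes: √n × n × n. Multiplying the contributions gives O(n^2√n).

Answer: O(n^2√n)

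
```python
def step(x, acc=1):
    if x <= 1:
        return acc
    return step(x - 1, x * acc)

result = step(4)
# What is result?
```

Accumulator trace (n, acc): (4, 1) -> (3, 4) -> (2, 12) -> (1, 24) -> return 24

Answer: 24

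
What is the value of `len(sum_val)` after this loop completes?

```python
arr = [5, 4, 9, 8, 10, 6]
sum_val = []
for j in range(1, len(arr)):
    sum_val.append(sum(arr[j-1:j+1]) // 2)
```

Number of 2-element averages
`sum_val` takes the values: [] → [4] → [4, 6] → [4, 6, 8] → [4, 6, 8, 9] → [4, 6, 8, 9, 8]
So `len(sum_val)` = 5

Answer: 5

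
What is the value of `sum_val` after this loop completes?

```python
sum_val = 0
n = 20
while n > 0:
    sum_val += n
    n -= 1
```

Sum 20 down to 1
`sum_val` takes the values: 0 → 20 → 39 → 57 → 74 → 90 → 105 → 119 → 132 → 144 → 155 → 165 → 174 → 182 → 189 → 195 → 200 → 204 → 207 → 209 → 210

Answer: 210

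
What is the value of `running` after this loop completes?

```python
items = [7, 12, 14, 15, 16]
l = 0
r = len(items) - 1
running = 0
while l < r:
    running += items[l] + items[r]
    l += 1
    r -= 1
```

Sum of pairs from ends
`running` takes the values: 0 → 23 → 50

Answer: 50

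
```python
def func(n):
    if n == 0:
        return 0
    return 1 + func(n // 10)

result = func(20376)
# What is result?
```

Count of digits of 20376: 5

Answer: 5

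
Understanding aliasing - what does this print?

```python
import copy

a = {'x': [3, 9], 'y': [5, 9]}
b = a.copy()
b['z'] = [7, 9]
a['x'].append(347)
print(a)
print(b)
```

Key concept: shallow copy of dict with mutable values.
Step by step:
`a = {'x': [3, 9], 'y': [5, 9]}` → a = {'x': [3, 9], 'y': [5, 9]}
`b = a.copy()` → b = {'x': [3, 9], 'y': [5, 9]}
`b['z'] = [7, 9]` → b = {'x': [3, 9], 'y': [5, 9], 'z': [7, 9]}
`a['x'].append(347)` → a = {'x': [3, 9, 347], 'y': [5, 9]}; b = {'x': [3, 9, 347], 'y': [5, 9], 'z': [7, 9]}
`print(a)` → prints {'x': [3, 9, 347], 'y': [5, 9]}
`print(b)` → prints {'x': [3, 9, 347], 'y': [5, 9], 'z': [7, 9]}

Answer:
{'x': [3, 9, 347], 'y': [5, 9]}
{'x': [3, 9, 347], 'y': [5, 9], 'z': [7, 9]}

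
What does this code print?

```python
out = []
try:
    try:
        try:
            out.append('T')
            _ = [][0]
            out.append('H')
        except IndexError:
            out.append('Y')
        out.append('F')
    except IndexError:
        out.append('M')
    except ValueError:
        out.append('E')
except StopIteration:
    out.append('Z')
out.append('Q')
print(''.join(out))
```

Execution trace: 'T' (inner try body) → 'Y' (inner except IndexError) → 'F' (try body, no exception) → 'Q' (after the try/except). Output: TYFQ

Answer: TYFQ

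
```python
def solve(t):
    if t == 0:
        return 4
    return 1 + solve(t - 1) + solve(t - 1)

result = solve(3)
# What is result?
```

solve(t) = 1 + 2·solve(t-1), solve(0)=4. Closed form: (4+1)·2^3 - 1 = 39.

Answer: 39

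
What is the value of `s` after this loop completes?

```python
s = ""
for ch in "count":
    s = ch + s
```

Reverse 'count'
`s` takes the values: "" → "c" → "oc" → "uoc" → "nuoc" → "tnuoc"

Answer: "tnuoc"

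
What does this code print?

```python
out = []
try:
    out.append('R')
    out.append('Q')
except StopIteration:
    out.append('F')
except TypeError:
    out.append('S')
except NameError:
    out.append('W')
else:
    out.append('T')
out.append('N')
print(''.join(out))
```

Execution trace: 'R' (try body) → 'Q' (try body, no exception) → 'T' (else) → 'N' (after the try/except). Output: RQTN

Answer: RQTN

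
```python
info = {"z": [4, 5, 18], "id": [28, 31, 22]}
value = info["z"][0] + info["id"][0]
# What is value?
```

Trace:
`info = {"z": [4, 5, 18], "id": [28, 31, 22]}` → info = {'z': [4, 5, 18], 'id': [28, 31, 22]}
`value = info["z"][0] + info["id"][0]` → value = 32
So value = 32

Answer: 32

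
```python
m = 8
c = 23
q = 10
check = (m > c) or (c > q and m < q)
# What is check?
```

Trace:
`m = 8` → m = 8
`c = 23` → c = 23
`q = 10` → q = 10
`check = (m > c) or (c > q and m < q)` → check = True
So check = True

Answer: True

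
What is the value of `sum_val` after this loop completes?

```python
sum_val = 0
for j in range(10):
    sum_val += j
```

Sum of 0 to 9 = 45
`sum_val` takes the values: 0 → 1 → 3 → 6 → 10 → 15 → 21 → 28 → 36 → 45

Answer: 45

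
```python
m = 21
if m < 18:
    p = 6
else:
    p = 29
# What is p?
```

Trace:
`m = 21` → m = 21
`if m < 18: ...` → m < 18 is False, take else branch → p = 29
So p = 29

Answer: 29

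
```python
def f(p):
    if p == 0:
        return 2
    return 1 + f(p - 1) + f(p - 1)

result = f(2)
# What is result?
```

f(p) = 1 + 2·f(p-1), f(0)=2. Closed form: (2+1)·2^2 - 1 = 11.

Answer: 11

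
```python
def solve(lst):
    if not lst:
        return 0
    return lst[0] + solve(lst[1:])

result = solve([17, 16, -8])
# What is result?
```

17 + 16 + (-8) + 0 = 25

Answer: 25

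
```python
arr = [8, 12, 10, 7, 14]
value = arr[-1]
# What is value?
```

Trace:
`arr = [8, 12, 10, 7, 14]` → arr = [8, 12, 10, 7, 14]
`value = arr[-1]` → value = 14
So value = 14

Answer: 14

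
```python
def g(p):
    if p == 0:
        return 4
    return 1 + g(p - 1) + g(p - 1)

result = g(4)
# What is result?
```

g(p) = 1 + 2·g(p-1), g(0)=4. Closed form: (4+1)·2^4 - 1 = 79.

Answer: 79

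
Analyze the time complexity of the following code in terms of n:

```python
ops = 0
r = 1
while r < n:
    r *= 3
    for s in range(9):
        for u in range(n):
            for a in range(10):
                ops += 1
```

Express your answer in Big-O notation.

Each loop level contributes: log n × 1 × n × 1. Multiplying the contributions gives O(n log n).

Answer: O(n log n)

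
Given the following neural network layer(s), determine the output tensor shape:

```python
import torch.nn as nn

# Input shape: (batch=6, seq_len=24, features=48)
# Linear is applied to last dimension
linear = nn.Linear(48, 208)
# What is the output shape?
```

Input: (6, 24, 48) -> Output: (6, 24, 208)

Answer: (6, 24, 208)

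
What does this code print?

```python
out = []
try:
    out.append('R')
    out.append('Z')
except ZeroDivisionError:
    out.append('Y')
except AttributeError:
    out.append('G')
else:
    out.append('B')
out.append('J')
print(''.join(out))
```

Execution trace: 'R' (try body) → 'Z' (try body, no exception) → 'B' (else) → 'J' (after the try/except). Output: RZBJ

Answer: RZBJ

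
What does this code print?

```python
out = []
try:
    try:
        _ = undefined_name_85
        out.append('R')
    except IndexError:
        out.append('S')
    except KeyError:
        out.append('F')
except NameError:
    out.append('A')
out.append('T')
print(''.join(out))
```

Execution trace: 'A' (outer except NameError) → 'T' (after the try/except). Output: AT

Answer: AT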